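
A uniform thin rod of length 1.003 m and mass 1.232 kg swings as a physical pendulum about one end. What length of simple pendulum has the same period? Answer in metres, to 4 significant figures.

The equivalent simple-pendulum length is L_eq = I/(md), where I is about the pivot and d = 0.50150 m.
I_cm = (1/12)mL² = 0.10328 kg·m², so I = I_cm + md² = 0.10328 + 0.30985 = 0.41313 kg·m².
L_eq = 0.41313/(1.232 × 0.50150) = 0.6687 m.

0.6687 m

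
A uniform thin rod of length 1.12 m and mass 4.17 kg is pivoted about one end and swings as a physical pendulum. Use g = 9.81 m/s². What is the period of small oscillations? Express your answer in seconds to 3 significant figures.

For a physical pendulum T = 2π√(I/(mgd)), with d = 0.5600 m from pivot to centre of mass.
I_cm = mL²/12 = 4.17 × 1.12²/12 = 0.4359 kg·m²; I = I_cm + md² = 0.4359 + 4.17 × 0.5600² = 1.744 kg·m².
T = 2π√(1.744/(4.17 × 9.81 × 0.5600)) = 1.73 s.

1.73 s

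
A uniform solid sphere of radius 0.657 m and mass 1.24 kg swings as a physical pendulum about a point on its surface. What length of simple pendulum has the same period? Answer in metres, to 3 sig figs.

The equivalent simple-pendulum length is L_eq = I/(md), where I is about the pivot and d = 0.6570 m.
I_cm = (2/5)mR² = 0.2141 kg·m², so I = I_cm + md² = 0.2141 + 0.5352 = 0.7493 kg·m².
L_eq = 0.7493/(1.24 × 0.6570) = 0.920 m.

0.920 m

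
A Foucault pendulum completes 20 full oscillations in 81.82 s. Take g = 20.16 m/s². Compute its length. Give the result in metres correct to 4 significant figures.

8.547 m

T = 81.82/20 = 4.0910 s.
From T = 2π√(L/g), L = gT²/(4π²) = 20.16 × 4.0910²/(4π²) = 8.547 m.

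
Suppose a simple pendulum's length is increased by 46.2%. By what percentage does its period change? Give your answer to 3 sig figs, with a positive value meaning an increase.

T ∝ √L, so T'/T = √(1.462) = 1.209.
Percentage change in T = (1.209 − 1) × 100% = 20.9%.

20.9%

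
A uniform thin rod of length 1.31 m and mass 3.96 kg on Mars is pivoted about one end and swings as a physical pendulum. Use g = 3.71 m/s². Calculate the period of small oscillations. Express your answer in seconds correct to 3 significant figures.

For a physical pendulum T = 2π√(I/(mgd)), with d = 0.6550 m from pivot to centre of mass.
I_cm = mL²/12 = 3.96 × 1.31²/12 = 0.5663 kg·m²; I = I_cm + md² = 0.5663 + 3.96 × 0.6550² = 2.265 kg·m².
T = 2π√(2.265/(3.96 × 3.71 × 0.6550)) = 3.05 s.

3.05 s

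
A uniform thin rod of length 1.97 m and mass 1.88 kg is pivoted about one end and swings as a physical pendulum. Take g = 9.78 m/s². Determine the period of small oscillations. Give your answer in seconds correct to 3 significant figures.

2.30 s

For a physical pendulum T = 2π√(I/(mgd)), with d = 0.9850 m from pivot to centre of mass.
I_cm = mL²/12 = 1.88 × 1.97²/12 = 0.6080 kg·m²; I = I_cm + md² = 0.6080 + 1.88 × 0.9850² = 2.432 kg·m².
T = 2π√(2.432/(1.88 × 9.78 × 0.9850)) = 2.30 s.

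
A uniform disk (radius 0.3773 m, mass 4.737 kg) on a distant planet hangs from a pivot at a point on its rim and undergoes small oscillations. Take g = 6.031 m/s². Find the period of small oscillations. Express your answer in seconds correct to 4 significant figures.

I_cm = ½mr² = 0.33717 kg·m². The pivot is at distance d = 0.3773 m from the centre of mass.
By the parallel-axis theorem, I = I_cm + md² = 0.33717 + 0.67434 = 1.0115 kg·m².
T = 2π√(I/(mgd)) = 2π√(1.0115/(4.737 × 6.031 × 0.3773)) = 1.925 s.

1.925 s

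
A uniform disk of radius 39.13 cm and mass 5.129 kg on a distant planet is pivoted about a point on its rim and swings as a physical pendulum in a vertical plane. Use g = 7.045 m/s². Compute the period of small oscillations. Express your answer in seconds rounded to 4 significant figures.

I_cm = ½mr² = 0.39267 kg·m². The pivot is at distance d = 0.3913 m from the centre of mass.
By the parallel-axis theorem, I = I_cm + md² = 0.39267 + 0.78533 = 1.1780 kg·m².
T = 2π√(I/(mgd)) = 2π√(1.1780/(5.129 × 7.045 × 0.3913)) = 1.814 s.

1.814 s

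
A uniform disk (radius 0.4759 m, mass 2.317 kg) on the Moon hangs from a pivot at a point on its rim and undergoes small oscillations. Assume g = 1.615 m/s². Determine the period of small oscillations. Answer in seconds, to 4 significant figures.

I_cm = ½mr² = 0.26238 kg·m². The pivot is at distance d = 0.4759 m from the centre of mass.
By the parallel-axis theorem, I = I_cm + md² = 0.26238 + 0.52476 = 0.78713 kg·m².
T = 2π√(I/(mgd)) = 2π√(0.78713/(2.317 × 1.615 × 0.4759)) = 4.177 s.

4.177 s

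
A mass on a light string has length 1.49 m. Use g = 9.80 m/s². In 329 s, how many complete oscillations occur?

134

T = 2π√(L/g) = 2π√(1.49/9.80) = 2.450 s.
Number of complete oscillations = ⌊329/2.450⌋ = ⌊134.3⌋ = 134.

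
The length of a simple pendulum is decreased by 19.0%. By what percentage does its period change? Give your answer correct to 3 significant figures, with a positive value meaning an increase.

-10.00%

T ∝ √L, so T'/T = √(0.8100) = 0.9000.
Percentage change in T = (0.9000 − 1) × 100% = -10.00%.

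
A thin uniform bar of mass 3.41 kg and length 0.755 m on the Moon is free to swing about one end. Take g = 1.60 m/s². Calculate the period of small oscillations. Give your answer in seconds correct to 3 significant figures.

3.52 s

For a physical pendulum T = 2π√(I/(mgd)), with d = 0.3775 m from pivot to centre of mass.
I_cm = mL²/12 = 3.41 × 0.755²/12 = 0.1620 kg·m²; I = I_cm + md² = 0.1620 + 3.41 × 0.3775² = 0.6479 kg·m².
T = 2π√(0.6479/(3.41 × 1.60 × 0.3775)) = 3.52 s.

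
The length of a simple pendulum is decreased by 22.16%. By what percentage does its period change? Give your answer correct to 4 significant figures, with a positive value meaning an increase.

T ∝ √L, so T'/T = √(0.77840) = 0.88227.
Percentage change in T = (0.88227 − 1) × 100% = -11.77%.

-11.77%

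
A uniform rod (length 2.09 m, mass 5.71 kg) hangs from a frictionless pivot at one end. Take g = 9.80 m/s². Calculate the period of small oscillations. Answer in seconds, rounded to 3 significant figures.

For a physical pendulum T = 2π√(I/(mgd)), with d = 1.045 m from pivot to centre of mass.
I_cm = mL²/12 = 5.71 × 2.09²/12 = 2.078 kg·m²; I = I_cm + md² = 2.078 + 5.71 × 1.045² = 8.314 kg·m².
T = 2π√(8.314/(5.71 × 9.80 × 1.045)) = 2.37 s.

2.37 s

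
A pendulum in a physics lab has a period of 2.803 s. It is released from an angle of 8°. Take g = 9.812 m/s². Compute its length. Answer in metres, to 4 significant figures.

1.953 m

From T = 2π√(L/g), L = gT²/(4π²) = 9.812 × 2.8030²/(4π²) = 1.953 m.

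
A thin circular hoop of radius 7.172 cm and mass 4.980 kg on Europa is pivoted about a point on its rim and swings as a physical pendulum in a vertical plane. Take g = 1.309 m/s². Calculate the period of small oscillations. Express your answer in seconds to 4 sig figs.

2.080 s

I_cm = mr² = 0.025616 kg·m². The pivot is at distance d = 0.07172 m from the centre of mass.
By the parallel-axis theorem, I = I_cm + md² = 0.025616 + 0.025616 = 0.051232 kg·m².
T = 2π√(I/(mgd)) = 2π√(0.051232/(4.980 × 1.309 × 0.07172)) = 2.080 s.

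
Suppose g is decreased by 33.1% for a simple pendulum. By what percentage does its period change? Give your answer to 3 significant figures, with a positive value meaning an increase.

T ∝ 1/√g, so T'/T = 1/√(0.6690) = 1.223.
Percentage change in T = (1.223 − 1) × 100% = 22.3%.

22.3%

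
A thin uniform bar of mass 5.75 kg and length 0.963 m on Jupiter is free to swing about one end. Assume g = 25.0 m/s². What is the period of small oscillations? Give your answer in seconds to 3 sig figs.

1.01 s

For a physical pendulum T = 2π√(I/(mgd)), with d = 0.4815 m from pivot to centre of mass.
I_cm = mL²/12 = 5.75 × 0.963²/12 = 0.4444 kg·m²; I = I_cm + md² = 0.4444 + 5.75 × 0.4815² = 1.777 kg·m².
T = 2π√(1.777/(5.75 × 25.0 × 0.4815)) = 1.01 s.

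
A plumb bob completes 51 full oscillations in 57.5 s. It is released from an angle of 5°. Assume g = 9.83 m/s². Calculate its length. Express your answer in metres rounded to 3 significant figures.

T = 57.5/51 = 1.127 s.
From T = 2π√(L/g), L = gT²/(4π²) = 9.83 × 1.127²/(4π²) = 0.317 m.

0.317 m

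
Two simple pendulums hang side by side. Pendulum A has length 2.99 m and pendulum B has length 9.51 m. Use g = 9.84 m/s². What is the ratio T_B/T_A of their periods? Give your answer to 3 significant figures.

1.78

T ∝ √L, so T_B/T_A = √(L_B/L_A) = √(9.51/2.99) = 1.78.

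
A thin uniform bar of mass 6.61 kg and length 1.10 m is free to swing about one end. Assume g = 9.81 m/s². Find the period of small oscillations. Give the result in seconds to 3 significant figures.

For a physical pendulum T = 2π√(I/(mgd)), with d = 0.5500 m from pivot to centre of mass.
I_cm = mL²/12 = 6.61 × 1.10²/12 = 0.6665 kg·m²; I = I_cm + md² = 0.6665 + 6.61 × 0.5500² = 2.666 kg·m².
T = 2π√(2.666/(6.61 × 9.81 × 0.5500)) = 1.72 s.

1.72 s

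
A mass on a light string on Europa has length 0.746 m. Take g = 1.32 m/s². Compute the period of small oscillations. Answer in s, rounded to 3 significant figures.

4.72 s

T = 2π√(L/g) = 2π√(0.746/1.32) = 2π × 0.7518 = 4.72 s.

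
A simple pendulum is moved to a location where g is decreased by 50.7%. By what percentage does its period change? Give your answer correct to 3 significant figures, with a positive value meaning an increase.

T ∝ 1/√g, so T'/T = 1/√(0.4930) = 1.424.
Percentage change in T = (1.424 − 1) × 100% = 42.4%.

42.4%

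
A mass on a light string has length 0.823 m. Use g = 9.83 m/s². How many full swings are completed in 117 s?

64

T = 2π√(L/g) = 2π√(0.823/9.83) = 1.818 s.
Number of complete oscillations = ⌊117/1.818⌋ = ⌊64.36⌋ = 64.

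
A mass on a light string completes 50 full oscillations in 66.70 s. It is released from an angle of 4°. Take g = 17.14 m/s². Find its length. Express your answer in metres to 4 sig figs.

T = 66.70/50 = 1.3340 s.
From T = 2π√(L/g), L = gT²/(4π²) = 17.14 × 1.3340²/(4π²) = 0.7726 m.

0.7726 m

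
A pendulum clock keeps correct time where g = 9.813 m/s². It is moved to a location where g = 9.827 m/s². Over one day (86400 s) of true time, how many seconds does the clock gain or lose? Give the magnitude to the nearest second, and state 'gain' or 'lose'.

The clock's period scales as T ∝ 1/√g, so T'/T = √(9.813/9.827) = 0.999287.
In 86400 s of true time the clock registers 86400/0.999287 = 86461.6 s, so it gains 62 s.

gain 62 s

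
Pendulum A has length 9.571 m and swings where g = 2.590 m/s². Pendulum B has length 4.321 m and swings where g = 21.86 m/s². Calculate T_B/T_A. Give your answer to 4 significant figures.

0.2313

T = 2π√(L/g), so T_B/T_A = √((L_B/g_B)/(L_A/g_A)) = √((4.321/21.86)/(9.571/2.590)) = 0.2313.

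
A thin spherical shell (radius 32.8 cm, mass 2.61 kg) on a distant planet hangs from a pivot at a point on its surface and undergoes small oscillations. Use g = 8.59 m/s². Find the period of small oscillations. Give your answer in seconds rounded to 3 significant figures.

I_cm = (2/3)mr² = 0.1872 kg·m². The pivot is at distance d = 0.328 m from the centre of mass.
By the parallel-axis theorem, I = I_cm + md² = 0.1872 + 0.2808 = 0.4680 kg·m².
T = 2π√(I/(mgd)) = 2π√(0.4680/(2.61 × 8.59 × 0.328)) = 1.59 s.

1.59 s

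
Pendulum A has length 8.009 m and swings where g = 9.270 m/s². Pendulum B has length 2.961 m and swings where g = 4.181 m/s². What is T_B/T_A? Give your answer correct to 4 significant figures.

T = 2π√(L/g), so T_B/T_A = √((L_B/g_B)/(L_A/g_A)) = √((2.961/4.181)/(8.009/9.270)) = 0.9054.

0.9054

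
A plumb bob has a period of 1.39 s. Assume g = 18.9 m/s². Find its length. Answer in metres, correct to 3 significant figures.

0.925 m

From T = 2π√(L/g), L = gT²/(4π²) = 18.9 × 1.390²/(4π²) = 0.925 m.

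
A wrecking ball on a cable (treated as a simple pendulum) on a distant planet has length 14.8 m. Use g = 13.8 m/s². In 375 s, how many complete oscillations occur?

T = 2π√(L/g) = 2π√(14.8/13.8) = 6.507 s.
Number of complete oscillations = ⌊375/6.507⌋ = ⌊57.63⌋ = 57.

57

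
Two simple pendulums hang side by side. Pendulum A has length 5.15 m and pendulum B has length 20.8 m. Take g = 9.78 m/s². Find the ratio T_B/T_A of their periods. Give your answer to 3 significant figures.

2.01

T ∝ √L, so T_B/T_A = √(L_B/L_A) = √(20.8/5.15) = 2.01.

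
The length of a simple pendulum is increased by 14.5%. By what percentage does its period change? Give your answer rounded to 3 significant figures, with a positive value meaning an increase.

T ∝ √L, so T'/T = √(1.145) = 1.070.
Percentage change in T = (1.070 − 1) × 100% = 7.00%.

7.00%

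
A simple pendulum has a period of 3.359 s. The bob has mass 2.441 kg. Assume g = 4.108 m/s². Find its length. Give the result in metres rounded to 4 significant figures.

1.174 m

From T = 2π√(L/g), L = gT²/(4π²) = 4.108 × 3.3590²/(4π²) = 1.174 m.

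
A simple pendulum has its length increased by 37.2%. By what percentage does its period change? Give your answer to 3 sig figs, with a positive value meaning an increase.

17.1%

T ∝ √L, so T'/T = √(1.372) = 1.171.
Percentage change in T = (1.171 − 1) × 100% = 17.1%.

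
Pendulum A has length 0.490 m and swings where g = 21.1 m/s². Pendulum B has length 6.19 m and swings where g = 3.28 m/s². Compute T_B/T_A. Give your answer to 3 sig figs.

T = 2π√(L/g), so T_B/T_A = √((L_B/g_B)/(L_A/g_A)) = √((6.19/3.28)/(0.490/21.1)) = 9.01.

9.01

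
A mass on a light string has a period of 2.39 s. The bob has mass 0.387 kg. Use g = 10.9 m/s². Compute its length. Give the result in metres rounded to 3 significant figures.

From T = 2π√(L/g), L = gT²/(4π²) = 10.9 × 2.390²/(4π²) = 1.58 m.

1.58 m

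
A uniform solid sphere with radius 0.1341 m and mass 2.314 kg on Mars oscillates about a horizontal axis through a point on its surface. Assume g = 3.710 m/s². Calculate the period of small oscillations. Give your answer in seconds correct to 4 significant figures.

I_cm = (2/5)mr² = 0.016645 kg·m². The pivot is at distance d = 0.1341 m from the centre of mass.
By the parallel-axis theorem, I = I_cm + md² = 0.016645 + 0.041612 = 0.058257 kg·m².
T = 2π√(I/(mgd)) = 2π√(0.058257/(2.314 × 3.710 × 0.1341)) = 1.413 s.

1.413 s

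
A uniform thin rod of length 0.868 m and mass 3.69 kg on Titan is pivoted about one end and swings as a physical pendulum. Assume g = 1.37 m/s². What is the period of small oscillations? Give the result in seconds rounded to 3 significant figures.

4.08 s

For a physical pendulum T = 2π√(I/(mgd)), with d = 0.4340 m from pivot to centre of mass.
I_cm = mL²/12 = 3.69 × 0.868²/12 = 0.2317 kg·m²; I = I_cm + md² = 0.2317 + 3.69 × 0.4340² = 0.9267 kg·m².
T = 2π√(0.9267/(3.69 × 1.37 × 0.4340)) = 4.08 s.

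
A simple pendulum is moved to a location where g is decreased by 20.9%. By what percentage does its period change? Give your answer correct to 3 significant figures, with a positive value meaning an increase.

12.4%

T ∝ 1/√g, so T'/T = 1/√(0.7910) = 1.124.
Percentage change in T = (1.124 − 1) × 100% = 12.4%.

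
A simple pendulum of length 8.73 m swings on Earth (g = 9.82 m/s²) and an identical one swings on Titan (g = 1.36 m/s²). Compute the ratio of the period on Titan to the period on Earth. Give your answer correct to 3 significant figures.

T ∝ 1/√g, so T₂/T₁ = √(g₁/g₂) = √(9.82/1.36) = 2.69.

2.69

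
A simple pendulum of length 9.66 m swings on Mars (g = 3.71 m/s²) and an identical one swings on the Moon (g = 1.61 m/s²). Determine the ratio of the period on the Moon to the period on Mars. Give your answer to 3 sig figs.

1.52

T ∝ 1/√g, so T₂/T₁ = √(g₁/g₂) = √(3.71/1.61) = 1.52.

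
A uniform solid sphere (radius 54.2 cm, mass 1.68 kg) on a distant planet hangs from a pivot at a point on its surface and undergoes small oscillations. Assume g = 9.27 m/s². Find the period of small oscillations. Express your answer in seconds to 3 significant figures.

I_cm = (2/5)mr² = 0.1974 kg·m². The pivot is at distance d = 0.542 m from the centre of mass.
By the parallel-axis theorem, I = I_cm + md² = 0.1974 + 0.4935 = 0.6909 kg·m².
T = 2π√(I/(mgd)) = 2π√(0.6909/(1.68 × 9.27 × 0.542)) = 1.80 s.

1.80 s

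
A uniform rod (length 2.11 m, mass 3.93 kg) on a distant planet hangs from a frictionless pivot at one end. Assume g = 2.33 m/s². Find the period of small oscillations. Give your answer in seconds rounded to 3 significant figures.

For a physical pendulum T = 2π√(I/(mgd)), with d = 1.055 m from pivot to centre of mass.
I_cm = mL²/12 = 3.93 × 2.11²/12 = 1.458 kg·m²; I = I_cm + md² = 1.458 + 3.93 × 1.055² = 5.832 kg·m².
T = 2π√(5.832/(3.93 × 2.33 × 1.055)) = 4.88 s.

4.88 s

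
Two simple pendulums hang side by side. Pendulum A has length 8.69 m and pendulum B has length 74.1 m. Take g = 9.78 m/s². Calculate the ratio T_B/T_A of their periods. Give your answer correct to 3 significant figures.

2.92

T ∝ √L, so T_B/T_A = √(L_B/L_A) = √(74.1/8.69) = 2.92.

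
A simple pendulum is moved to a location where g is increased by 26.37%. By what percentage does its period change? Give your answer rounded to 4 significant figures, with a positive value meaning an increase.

T ∝ 1/√g, so T'/T = 1/√(1.2637) = 0.88957.
Percentage change in T = (0.88957 − 1) × 100% = -11.04%.

-11.04%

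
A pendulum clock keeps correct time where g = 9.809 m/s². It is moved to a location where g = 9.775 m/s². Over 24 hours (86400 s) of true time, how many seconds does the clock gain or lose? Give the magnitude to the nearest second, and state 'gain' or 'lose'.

The clock's period scales as T ∝ 1/√g, so T'/T = √(9.809/9.775) = 1.00174.
In 86400 s of true time the clock registers 86400/1.00174 = 86250.1 s, so it loses 150 s.

lose 150 s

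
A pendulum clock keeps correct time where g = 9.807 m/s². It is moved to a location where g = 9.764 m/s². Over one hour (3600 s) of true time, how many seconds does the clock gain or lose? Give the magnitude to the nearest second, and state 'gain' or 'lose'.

lose 8 s

The clock's period scales as T ∝ 1/√g, so T'/T = √(9.807/9.764) = 1.00220.
In 3600 s of true time the clock registers 3600/1.00220 = 3592.1 s, so it loses 8 s.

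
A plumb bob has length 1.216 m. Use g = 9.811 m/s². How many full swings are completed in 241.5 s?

T = 2π√(L/g) = 2π√(1.216/9.811) = 2.2120 s.
Number of complete oscillations = ⌊241.5/2.2120⌋ = ⌊109.18⌋ = 109.

109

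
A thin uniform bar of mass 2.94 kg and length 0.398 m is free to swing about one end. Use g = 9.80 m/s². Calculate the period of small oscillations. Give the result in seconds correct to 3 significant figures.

1.03 s

For a physical pendulum T = 2π√(I/(mgd)), with d = 0.1990 m from pivot to centre of mass.
I_cm = mL²/12 = 2.94 × 0.398²/12 = 0.03881 kg·m²; I = I_cm + md² = 0.03881 + 2.94 × 0.1990² = 0.1552 kg·m².
T = 2π√(0.1552/(2.94 × 9.80 × 0.1990)) = 1.03 s.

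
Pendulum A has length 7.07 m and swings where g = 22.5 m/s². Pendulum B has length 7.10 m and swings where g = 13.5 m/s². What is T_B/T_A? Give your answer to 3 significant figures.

T = 2π√(L/g), so T_B/T_A = √((L_B/g_B)/(L_A/g_A)) = √((7.10/13.5)/(7.07/22.5)) = 1.29.

1.29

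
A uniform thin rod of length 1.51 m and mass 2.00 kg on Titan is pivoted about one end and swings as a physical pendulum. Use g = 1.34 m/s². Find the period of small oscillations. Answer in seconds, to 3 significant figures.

For a physical pendulum T = 2π√(I/(mgd)), with d = 0.7550 m from pivot to centre of mass.
I_cm = mL²/12 = 2.00 × 1.51²/12 = 0.3800 kg·m²; I = I_cm + md² = 0.3800 + 2.00 × 0.7550² = 1.520 kg·m².
T = 2π√(1.520/(2.00 × 1.34 × 0.7550)) = 5.45 s.

5.45 s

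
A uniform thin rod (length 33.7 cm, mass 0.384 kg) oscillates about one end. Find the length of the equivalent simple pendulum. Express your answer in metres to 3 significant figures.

The equivalent simple-pendulum length is L_eq = I/(md), where I is about the pivot and d = 0.1685 m.
I_cm = (1/12)mL² = 0.003634 kg·m², so I = I_cm + md² = 0.003634 + 0.01090 = 0.01454 kg·m².
L_eq = 0.01454/(0.384 × 0.1685) = 0.225 m.

0.225 m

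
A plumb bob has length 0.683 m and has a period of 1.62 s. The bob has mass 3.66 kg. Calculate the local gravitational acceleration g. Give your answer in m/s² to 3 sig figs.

From T = 2π√(L/g), g = 4π²L/T² = 4π² × 0.683/1.620² = 10.3 m/s².

10.3 m/s²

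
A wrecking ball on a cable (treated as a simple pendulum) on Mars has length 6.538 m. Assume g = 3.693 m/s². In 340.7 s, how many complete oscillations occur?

40

T = 2π√(L/g) = 2π√(6.538/3.693) = 8.3601 s.
Number of complete oscillations = ⌊340.7/8.3601⌋ = ⌊40.753⌋ = 40.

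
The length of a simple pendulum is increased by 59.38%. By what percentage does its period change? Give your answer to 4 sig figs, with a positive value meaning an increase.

26.25%

T ∝ √L, so T'/T = √(1.5938) = 1.2625.
Percentage change in T = (1.2625 − 1) × 100% = 26.25%.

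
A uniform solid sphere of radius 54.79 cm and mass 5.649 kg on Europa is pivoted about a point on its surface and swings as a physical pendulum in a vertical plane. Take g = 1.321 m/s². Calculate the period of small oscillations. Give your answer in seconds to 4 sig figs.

I_cm = (2/5)mr² = 0.67832 kg·m². The pivot is at distance d = 0.5479 m from the centre of mass.
By the parallel-axis theorem, I = I_cm + md² = 0.67832 + 1.6958 = 2.3741 kg·m².
T = 2π√(I/(mgd)) = 2π√(2.3741/(5.649 × 1.321 × 0.5479)) = 4.788 s.

4.788 s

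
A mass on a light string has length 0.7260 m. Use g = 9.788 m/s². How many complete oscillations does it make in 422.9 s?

T = 2π√(L/g) = 2π√(0.7260/9.788) = 1.7112 s.
Number of complete oscillations = ⌊422.9/1.7112⌋ = ⌊247.14⌋ = 247.

247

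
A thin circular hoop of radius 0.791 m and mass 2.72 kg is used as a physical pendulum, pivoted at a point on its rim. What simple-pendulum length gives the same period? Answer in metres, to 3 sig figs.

1.58 m

The equivalent simple-pendulum length is L_eq = I/(md), where I is about the pivot and d = 0.7910 m.
I_cm = mR² = 1.702 kg·m², so I = I_cm + md² = 1.702 + 1.702 = 3.404 kg·m².
L_eq = 3.404/(2.72 × 0.7910) = 1.58 m.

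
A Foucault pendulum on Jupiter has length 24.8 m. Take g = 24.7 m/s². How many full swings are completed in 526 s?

T = 2π√(L/g) = 2π√(24.8/24.7) = 6.296 s.
Number of complete oscillations = ⌊526/6.296⌋ = ⌊83.55⌋ = 83.

83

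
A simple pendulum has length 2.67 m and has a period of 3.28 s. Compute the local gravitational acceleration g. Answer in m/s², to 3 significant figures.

From T = 2π√(L/g), g = 4π²L/T² = 4π² × 2.67/3.280² = 9.80 m/s².

9.80 m/s²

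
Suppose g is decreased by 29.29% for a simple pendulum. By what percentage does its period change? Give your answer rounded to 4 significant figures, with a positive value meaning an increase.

T ∝ 1/√g, so T'/T = 1/√(0.70710) = 1.1892.
Percentage change in T = (1.1892 − 1) × 100% = 18.92%.

18.92%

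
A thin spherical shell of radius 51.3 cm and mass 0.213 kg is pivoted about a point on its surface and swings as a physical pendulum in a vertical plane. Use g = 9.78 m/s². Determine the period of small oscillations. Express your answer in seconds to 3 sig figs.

I_cm = (2/3)mr² = 0.03737 kg·m². The pivot is at distance d = 0.513 m from the centre of mass.
By the parallel-axis theorem, I = I_cm + md² = 0.03737 + 0.05605 = 0.09342 kg·m².
T = 2π√(I/(mgd)) = 2π√(0.09342/(0.213 × 9.78 × 0.513)) = 1.86 s.

1.86 s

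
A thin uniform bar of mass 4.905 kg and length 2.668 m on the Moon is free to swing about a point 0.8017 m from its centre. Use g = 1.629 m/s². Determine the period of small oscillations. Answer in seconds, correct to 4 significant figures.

For a physical pendulum T = 2π√(I/(mgd)), with d = 0.80170 m from pivot to centre of mass.
I_cm = mL²/12 = 4.905 × 2.668²/12 = 2.9096 kg·m²; I = I_cm + md² = 2.9096 + 4.905 × 0.80170² = 6.0621 kg·m².
T = 2π√(6.0621/(4.905 × 1.629 × 0.80170)) = 6.112 s.

6.112 s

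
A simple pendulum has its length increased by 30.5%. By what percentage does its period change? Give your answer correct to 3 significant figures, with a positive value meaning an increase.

T ∝ √L, so T'/T = √(1.305) = 1.142.
Percentage change in T = (1.142 − 1) × 100% = 14.2%.

14.2%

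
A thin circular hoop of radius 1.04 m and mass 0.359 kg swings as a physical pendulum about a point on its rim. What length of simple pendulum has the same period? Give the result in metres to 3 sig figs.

The equivalent simple-pendulum length is L_eq = I/(md), where I is about the pivot and d = 1.040 m.
I_cm = mR² = 0.3883 kg·m², so I = I_cm + md² = 0.3883 + 0.3883 = 0.7766 kg·m².
L_eq = 0.7766/(0.359 × 1.040) = 2.08 m.

2.08 m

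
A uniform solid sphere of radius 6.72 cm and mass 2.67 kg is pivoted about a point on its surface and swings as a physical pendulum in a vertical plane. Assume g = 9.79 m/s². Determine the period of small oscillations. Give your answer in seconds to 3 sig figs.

I_cm = (2/5)mr² = 0.004823 kg·m². The pivot is at distance d = 0.0672 m from the centre of mass.
By the parallel-axis theorem, I = I_cm + md² = 0.004823 + 0.01206 = 0.01688 kg·m².
T = 2π√(I/(mgd)) = 2π√(0.01688/(2.67 × 9.79 × 0.0672)) = 0.616 s.

0.616 s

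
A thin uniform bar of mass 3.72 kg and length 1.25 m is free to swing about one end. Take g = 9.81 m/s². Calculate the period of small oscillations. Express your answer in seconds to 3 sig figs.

For a physical pendulum T = 2π√(I/(mgd)), with d = 0.6250 m from pivot to centre of mass.
I_cm = mL²/12 = 3.72 × 1.25²/12 = 0.4844 kg·m²; I = I_cm + md² = 0.4844 + 3.72 × 0.6250² = 1.938 kg·m².
T = 2π√(1.938/(3.72 × 9.81 × 0.6250)) = 1.83 s.

1.83 s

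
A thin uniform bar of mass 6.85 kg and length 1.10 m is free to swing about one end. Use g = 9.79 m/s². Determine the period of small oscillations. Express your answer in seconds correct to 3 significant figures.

For a physical pendulum T = 2π√(I/(mgd)), with d = 0.5500 m from pivot to centre of mass.
I_cm = mL²/12 = 6.85 × 1.10²/12 = 0.6907 kg·m²; I = I_cm + md² = 0.6907 + 6.85 × 0.5500² = 2.763 kg·m².
T = 2π√(2.763/(6.85 × 9.79 × 0.5500)) = 1.72 s.

1.72 s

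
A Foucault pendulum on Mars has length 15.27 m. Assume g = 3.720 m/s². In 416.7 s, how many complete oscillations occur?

32

T = 2π√(L/g) = 2π√(15.27/3.720) = 12.730 s.
Number of complete oscillations = ⌊416.7/12.730⌋ = ⌊32.734⌋ = 32.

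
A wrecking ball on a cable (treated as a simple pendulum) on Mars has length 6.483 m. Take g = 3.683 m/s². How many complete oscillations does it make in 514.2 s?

T = 2π√(L/g) = 2π√(6.483/3.683) = 8.3362 s.
Number of complete oscillations = ⌊514.2/8.3362⌋ = ⌊61.683⌋ = 61.

61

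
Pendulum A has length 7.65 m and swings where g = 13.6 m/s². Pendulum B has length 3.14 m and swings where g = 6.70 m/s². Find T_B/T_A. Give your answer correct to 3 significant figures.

T = 2π√(L/g), so T_B/T_A = √((L_B/g_B)/(L_A/g_A)) = √((3.14/6.70)/(7.65/13.6)) = 0.913.

0.913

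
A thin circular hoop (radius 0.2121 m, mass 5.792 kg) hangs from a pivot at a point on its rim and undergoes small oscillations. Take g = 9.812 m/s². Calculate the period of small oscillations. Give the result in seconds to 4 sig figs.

I_cm = mr² = 0.26056 kg·m². The pivot is at distance d = 0.2121 m from the centre of mass.
By the parallel-axis theorem, I = I_cm + md² = 0.26056 + 0.26056 = 0.52112 kg·m².
T = 2π√(I/(mgd)) = 2π√(0.52112/(5.792 × 9.812 × 0.2121)) = 1.306 s.

1.306 s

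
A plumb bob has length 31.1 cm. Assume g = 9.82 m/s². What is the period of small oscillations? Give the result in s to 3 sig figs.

1.12 s

T = 2π√(L/g) = 2π√(0.311/9.82) = 2π × 0.1780 = 1.12 s.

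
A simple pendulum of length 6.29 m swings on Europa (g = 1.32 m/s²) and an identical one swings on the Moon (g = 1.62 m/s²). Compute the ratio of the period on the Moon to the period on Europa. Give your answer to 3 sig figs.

T ∝ 1/√g, so T₂/T₁ = √(g₁/g₂) = √(1.32/1.62) = 0.903.

0.903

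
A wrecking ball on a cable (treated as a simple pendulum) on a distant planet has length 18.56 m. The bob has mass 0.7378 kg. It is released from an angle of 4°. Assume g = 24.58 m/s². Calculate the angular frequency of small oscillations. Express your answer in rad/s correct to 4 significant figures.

1.151 rad/s

ω = √(g/L) = √(24.58/18.56) = 1.151 rad/s.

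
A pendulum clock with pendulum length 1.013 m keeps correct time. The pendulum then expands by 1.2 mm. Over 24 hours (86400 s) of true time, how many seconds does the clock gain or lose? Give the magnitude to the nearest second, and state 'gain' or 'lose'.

lose 51 s

T ∝ √L, so T'/T = √(1.01420/1.013) = 1.00059.
In 86400 s of true time the clock registers 86400/1.00059 = 86348.9 s, so it loses 51 s.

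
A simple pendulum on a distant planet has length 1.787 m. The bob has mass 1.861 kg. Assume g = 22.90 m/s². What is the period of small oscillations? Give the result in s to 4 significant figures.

1.755 s

T = 2π√(L/g) = 2π√(1.787/22.90) = 2π × 0.27935 = 1.755 s.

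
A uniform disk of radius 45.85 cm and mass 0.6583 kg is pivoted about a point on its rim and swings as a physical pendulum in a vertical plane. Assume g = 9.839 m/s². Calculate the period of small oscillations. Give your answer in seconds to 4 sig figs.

1.661 s

I_cm = ½mr² = 0.069195 kg·m². The pivot is at distance d = 0.4585 m from the centre of mass.
By the parallel-axis theorem, I = I_cm + md² = 0.069195 + 0.13839 = 0.20758 kg·m².
T = 2π√(I/(mgd)) = 2π√(0.20758/(0.6583 × 9.839 × 0.4585)) = 1.661 s.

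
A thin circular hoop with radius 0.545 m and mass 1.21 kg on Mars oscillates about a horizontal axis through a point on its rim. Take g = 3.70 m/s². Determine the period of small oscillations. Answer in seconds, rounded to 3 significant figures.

3.41 s

I_cm = mr² = 0.3594 kg·m². The pivot is at distance d = 0.545 m from the centre of mass.
By the parallel-axis theorem, I = I_cm + md² = 0.3594 + 0.3594 = 0.7188 kg·m².
T = 2π√(I/(mgd)) = 2π√(0.7188/(1.21 × 3.70 × 0.545)) = 3.41 s.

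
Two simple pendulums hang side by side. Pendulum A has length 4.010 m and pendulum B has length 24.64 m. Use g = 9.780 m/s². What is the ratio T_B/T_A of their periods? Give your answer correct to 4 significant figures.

2.479

T ∝ √L, so T_B/T_A = √(L_B/L_A) = √(24.64/4.010) = 2.479.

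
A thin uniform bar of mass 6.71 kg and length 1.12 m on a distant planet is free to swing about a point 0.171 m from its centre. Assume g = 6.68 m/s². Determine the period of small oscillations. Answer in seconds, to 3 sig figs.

For a physical pendulum T = 2π√(I/(mgd)), with d = 0.1710 m from pivot to centre of mass.
I_cm = mL²/12 = 6.71 × 1.12²/12 = 0.7014 kg·m²; I = I_cm + md² = 0.7014 + 6.71 × 0.1710² = 0.8976 kg·m².
T = 2π√(0.8976/(6.71 × 6.68 × 0.1710)) = 2.15 s.

2.15 s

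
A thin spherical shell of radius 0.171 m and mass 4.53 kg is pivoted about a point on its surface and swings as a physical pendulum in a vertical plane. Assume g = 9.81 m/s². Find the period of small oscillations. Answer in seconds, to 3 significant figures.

1.07 s

I_cm = (2/3)mr² = 0.08831 kg·m². The pivot is at distance d = 0.171 m from the centre of mass.
By the parallel-axis theorem, I = I_cm + md² = 0.08831 + 0.1325 = 0.2208 kg·m².
T = 2π√(I/(mgd)) = 2π√(0.2208/(4.53 × 9.81 × 0.171)) = 1.07 s.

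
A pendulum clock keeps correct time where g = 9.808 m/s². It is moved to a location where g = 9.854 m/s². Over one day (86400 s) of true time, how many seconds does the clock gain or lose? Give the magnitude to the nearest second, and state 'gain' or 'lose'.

The clock's period scales as T ∝ 1/√g, so T'/T = √(9.808/9.854) = 0.997663.
In 86400 s of true time the clock registers 86400/0.997663 = 86602.4 s, so it gains 202 s.

gain 202 s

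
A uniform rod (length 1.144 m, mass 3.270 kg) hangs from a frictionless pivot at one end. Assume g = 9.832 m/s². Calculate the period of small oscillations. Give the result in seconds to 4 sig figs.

1.750 s

For a physical pendulum T = 2π√(I/(mgd)), with d = 0.57200 m from pivot to centre of mass.
I_cm = mL²/12 = 3.270 × 1.144²/12 = 0.35663 kg·m²; I = I_cm + md² = 0.35663 + 3.270 × 0.57200² = 1.4265 kg·m².
T = 2π√(1.4265/(3.270 × 9.832 × 0.57200)) = 1.750 s.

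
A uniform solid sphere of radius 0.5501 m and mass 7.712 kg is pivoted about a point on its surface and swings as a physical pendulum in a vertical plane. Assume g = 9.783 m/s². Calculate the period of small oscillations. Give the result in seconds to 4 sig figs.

I_cm = (2/5)mr² = 0.93349 kg·m². The pivot is at distance d = 0.5501 m from the centre of mass.
By the parallel-axis theorem, I = I_cm + md² = 0.93349 + 2.3337 = 3.2672 kg·m².
T = 2π√(I/(mgd)) = 2π√(3.2672/(7.712 × 9.783 × 0.5501)) = 1.763 s.

1.763 s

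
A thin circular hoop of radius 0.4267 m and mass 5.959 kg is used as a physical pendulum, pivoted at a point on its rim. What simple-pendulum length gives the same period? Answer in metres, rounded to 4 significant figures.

0.8534 m

The equivalent simple-pendulum length is L_eq = I/(md), where I is about the pivot and d = 0.42670 m.
I_cm = mR² = 1.0850 kg·m², so I = I_cm + md² = 1.0850 + 1.0850 = 2.1699 kg·m².
L_eq = 2.1699/(5.959 × 0.42670) = 0.8534 m.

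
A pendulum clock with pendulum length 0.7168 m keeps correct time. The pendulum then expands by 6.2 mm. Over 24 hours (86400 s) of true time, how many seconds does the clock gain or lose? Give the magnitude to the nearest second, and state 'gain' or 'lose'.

T ∝ √L, so T'/T = √(0.72300/0.7168) = 1.00432.
In 86400 s of true time the clock registers 86400/1.00432 = 86028.7 s, so it loses 371 s.

lose 371 s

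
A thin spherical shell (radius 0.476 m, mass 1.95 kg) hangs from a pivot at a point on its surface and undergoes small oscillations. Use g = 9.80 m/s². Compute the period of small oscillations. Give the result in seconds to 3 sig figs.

1.79 s

I_cm = (2/3)mr² = 0.2945 kg·m². The pivot is at distance d = 0.476 m from the centre of mass.
By the parallel-axis theorem, I = I_cm + md² = 0.2945 + 0.4418 = 0.7364 kg·m².
T = 2π√(I/(mgd)) = 2π√(0.7364/(1.95 × 9.80 × 0.476)) = 1.79 s.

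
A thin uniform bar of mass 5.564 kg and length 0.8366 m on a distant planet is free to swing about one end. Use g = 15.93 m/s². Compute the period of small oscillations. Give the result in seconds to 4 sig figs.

For a physical pendulum T = 2π√(I/(mgd)), with d = 0.41830 m from pivot to centre of mass.
I_cm = mL²/12 = 5.564 × 0.8366²/12 = 0.32452 kg·m²; I = I_cm + md² = 0.32452 + 5.564 × 0.41830² = 1.2981 kg·m².
T = 2π√(1.2981/(5.564 × 15.93 × 0.41830)) = 1.176 s.

1.176 s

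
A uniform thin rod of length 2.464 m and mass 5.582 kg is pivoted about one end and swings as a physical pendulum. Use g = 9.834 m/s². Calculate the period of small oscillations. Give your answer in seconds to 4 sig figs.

2.568 s

For a physical pendulum T = 2π√(I/(mgd)), with d = 1.2320 m from pivot to centre of mass.
I_cm = mL²/12 = 5.582 × 2.464²/12 = 2.8242 kg·m²; I = I_cm + md² = 2.8242 + 5.582 × 1.2320² = 11.297 kg·m².
T = 2π√(11.297/(5.582 × 9.834 × 1.2320)) = 2.568 s.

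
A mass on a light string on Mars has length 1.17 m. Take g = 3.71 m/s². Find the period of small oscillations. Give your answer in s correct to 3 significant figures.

3.53 s

T = 2π√(L/g) = 2π√(1.17/3.71) = 2π × 0.5616 = 3.53 s.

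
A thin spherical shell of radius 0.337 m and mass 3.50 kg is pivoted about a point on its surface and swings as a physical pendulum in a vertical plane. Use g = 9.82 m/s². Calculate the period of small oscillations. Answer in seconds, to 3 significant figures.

1.50 s

I_cm = (2/3)mr² = 0.2650 kg·m². The pivot is at distance d = 0.337 m from the centre of mass.
By the parallel-axis theorem, I = I_cm + md² = 0.2650 + 0.3975 = 0.6625 kg·m².
T = 2π√(I/(mgd)) = 2π√(0.6625/(3.50 × 9.82 × 0.337)) = 1.50 s.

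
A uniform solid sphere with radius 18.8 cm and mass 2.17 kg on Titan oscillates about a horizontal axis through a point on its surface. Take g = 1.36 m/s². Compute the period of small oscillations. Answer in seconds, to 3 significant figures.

2.76 s

I_cm = (2/5)mr² = 0.03068 kg·m². The pivot is at distance d = 0.188 m from the centre of mass.
By the parallel-axis theorem, I = I_cm + md² = 0.03068 + 0.07670 = 0.1074 kg·m².
T = 2π√(I/(mgd)) = 2π√(0.1074/(2.17 × 1.36 × 0.188)) = 2.76 s.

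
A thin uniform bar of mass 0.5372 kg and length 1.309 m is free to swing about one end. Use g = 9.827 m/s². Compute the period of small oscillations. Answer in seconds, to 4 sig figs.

1.872 s

For a physical pendulum T = 2π√(I/(mgd)), with d = 0.65450 m from pivot to centre of mass.
I_cm = mL²/12 = 0.5372 × 1.309²/12 = 0.076707 kg·m²; I = I_cm + md² = 0.076707 + 0.5372 × 0.65450² = 0.30683 kg·m².
T = 2π√(0.30683/(0.5372 × 9.827 × 0.65450)) = 1.872 s.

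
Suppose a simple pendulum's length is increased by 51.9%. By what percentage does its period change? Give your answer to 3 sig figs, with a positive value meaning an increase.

23.2%

T ∝ √L, so T'/T = √(1.519) = 1.232.
Percentage change in T = (1.232 − 1) × 100% = 23.2%.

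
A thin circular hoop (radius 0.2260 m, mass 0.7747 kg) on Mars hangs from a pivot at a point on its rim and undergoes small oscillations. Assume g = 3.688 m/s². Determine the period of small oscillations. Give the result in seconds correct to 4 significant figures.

I_cm = mr² = 0.039569 kg·m². The pivot is at distance d = 0.2260 m from the centre of mass.
By the parallel-axis theorem, I = I_cm + md² = 0.039569 + 0.039569 = 0.079137 kg·m².
T = 2π√(I/(mgd)) = 2π√(0.079137/(0.7747 × 3.688 × 0.2260)) = 2.200 s.

2.200 s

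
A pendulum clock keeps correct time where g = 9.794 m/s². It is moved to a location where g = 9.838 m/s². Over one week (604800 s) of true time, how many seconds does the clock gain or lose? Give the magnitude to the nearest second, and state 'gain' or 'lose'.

gain 1357 s

The clock's period scales as T ∝ 1/√g, so T'/T = √(9.794/9.838) = 0.997761.
In 604800 s of true time the clock registers 604800/0.997761 = 606157.0 s, so it gains 1357 s.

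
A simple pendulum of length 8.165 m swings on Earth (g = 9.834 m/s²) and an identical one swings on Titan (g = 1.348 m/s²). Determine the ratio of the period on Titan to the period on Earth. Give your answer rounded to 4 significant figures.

2.701

T ∝ 1/√g, so T₂/T₁ = √(g₁/g₂) = √(9.834/1.348) = 2.701.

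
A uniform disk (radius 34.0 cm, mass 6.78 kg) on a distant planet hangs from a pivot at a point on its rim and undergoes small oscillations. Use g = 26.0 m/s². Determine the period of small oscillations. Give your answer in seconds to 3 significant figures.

0.880 s

I_cm = ½mr² = 0.3919 kg·m². The pivot is at distance d = 0.340 m from the centre of mass.
By the parallel-axis theorem, I = I_cm + md² = 0.3919 + 0.7838 = 1.176 kg·m².
T = 2π√(I/(mgd)) = 2π√(1.176/(6.78 × 26.0 × 0.340)) = 0.880 s.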